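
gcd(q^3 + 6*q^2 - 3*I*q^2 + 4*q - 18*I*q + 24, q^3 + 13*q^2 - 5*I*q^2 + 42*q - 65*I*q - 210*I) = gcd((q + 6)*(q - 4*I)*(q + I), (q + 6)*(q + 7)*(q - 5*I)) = q + 6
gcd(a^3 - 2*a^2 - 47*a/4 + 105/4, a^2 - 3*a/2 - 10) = 1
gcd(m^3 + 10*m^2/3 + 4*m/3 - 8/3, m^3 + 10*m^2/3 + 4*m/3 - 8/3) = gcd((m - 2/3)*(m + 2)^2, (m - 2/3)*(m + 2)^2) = m^3 + 10*m^2/3 + 4*m/3 - 8/3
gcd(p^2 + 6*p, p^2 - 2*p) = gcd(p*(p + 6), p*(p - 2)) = p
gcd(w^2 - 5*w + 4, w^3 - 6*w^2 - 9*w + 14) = w - 1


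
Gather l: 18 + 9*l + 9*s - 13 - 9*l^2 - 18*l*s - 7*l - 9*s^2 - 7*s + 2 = -9*l^2 + l*(2 - 18*s) - 9*s^2 + 2*s + 7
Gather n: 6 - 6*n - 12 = -6*n - 6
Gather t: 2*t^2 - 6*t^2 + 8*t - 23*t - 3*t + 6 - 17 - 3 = -4*t^2 - 18*t - 14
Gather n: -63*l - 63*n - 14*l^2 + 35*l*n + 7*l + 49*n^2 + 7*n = -14*l^2 - 56*l + 49*n^2 + n*(35*l - 56)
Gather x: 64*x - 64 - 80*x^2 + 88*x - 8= -80*x^2 + 152*x - 72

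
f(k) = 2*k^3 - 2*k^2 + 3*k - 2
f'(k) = 6*k^2 - 4*k + 3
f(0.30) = -1.23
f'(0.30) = 2.34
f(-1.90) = -28.64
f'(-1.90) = 32.26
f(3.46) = 67.28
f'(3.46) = 60.99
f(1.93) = 10.72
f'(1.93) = 17.63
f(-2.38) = -47.43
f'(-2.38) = 46.51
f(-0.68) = -5.59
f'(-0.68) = 8.49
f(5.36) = 264.60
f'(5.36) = 153.94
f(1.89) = 10.03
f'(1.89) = 16.87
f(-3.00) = -83.00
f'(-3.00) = 69.00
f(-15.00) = -7247.00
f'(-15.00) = 1413.00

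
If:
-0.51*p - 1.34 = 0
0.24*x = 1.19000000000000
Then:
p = -2.63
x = 4.96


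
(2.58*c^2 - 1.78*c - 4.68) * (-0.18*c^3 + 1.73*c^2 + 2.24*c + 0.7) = -0.4644*c^5 + 4.7838*c^4 + 3.5422*c^3 - 10.2776*c^2 - 11.7292*c - 3.276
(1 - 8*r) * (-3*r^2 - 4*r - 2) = 24*r^3 + 29*r^2 + 12*r - 2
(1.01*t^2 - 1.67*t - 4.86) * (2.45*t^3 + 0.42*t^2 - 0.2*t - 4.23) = 2.4745*t^5 - 3.6673*t^4 - 12.8104*t^3 - 5.9795*t^2 + 8.0361*t + 20.5578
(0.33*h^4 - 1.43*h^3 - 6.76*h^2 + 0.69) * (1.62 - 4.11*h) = -1.3563*h^5 + 6.4119*h^4 + 25.467*h^3 - 10.9512*h^2 - 2.8359*h + 1.1178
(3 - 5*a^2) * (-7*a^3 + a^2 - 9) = 35*a^5 - 5*a^4 - 21*a^3 + 48*a^2 - 27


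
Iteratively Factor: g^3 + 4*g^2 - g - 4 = (g + 4)*(g^2 - 1) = (g - 1)*(g + 4)*(g + 1)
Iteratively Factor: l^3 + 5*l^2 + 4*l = (l)*(l^2 + 5*l + 4) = l*(l + 4)*(l + 1)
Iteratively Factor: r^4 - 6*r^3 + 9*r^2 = (r - 3)*(r^3 - 3*r^2) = r*(r - 3)*(r^2 - 3*r) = r^2*(r - 3)*(r - 3)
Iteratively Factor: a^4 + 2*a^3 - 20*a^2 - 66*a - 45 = (a + 3)*(a^3 - a^2 - 17*a - 15) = (a - 5)*(a + 3)*(a^2 + 4*a + 3) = (a - 5)*(a + 1)*(a + 3)*(a + 3)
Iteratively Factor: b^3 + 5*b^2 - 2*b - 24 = (b + 4)*(b^2 + b - 6) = (b - 2)*(b + 4)*(b + 3)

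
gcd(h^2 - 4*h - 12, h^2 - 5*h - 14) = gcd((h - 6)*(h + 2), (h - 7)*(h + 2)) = h + 2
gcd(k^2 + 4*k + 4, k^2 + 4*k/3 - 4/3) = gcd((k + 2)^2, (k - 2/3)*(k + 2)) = k + 2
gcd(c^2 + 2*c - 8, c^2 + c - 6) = c - 2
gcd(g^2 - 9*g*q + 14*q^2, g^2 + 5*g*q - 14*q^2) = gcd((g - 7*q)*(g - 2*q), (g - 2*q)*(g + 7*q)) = -g + 2*q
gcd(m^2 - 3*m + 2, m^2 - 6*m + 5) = m - 1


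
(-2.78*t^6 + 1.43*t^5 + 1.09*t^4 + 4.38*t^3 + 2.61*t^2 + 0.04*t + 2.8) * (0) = 0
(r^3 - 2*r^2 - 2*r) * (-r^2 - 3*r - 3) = -r^5 - r^4 + 5*r^3 + 12*r^2 + 6*r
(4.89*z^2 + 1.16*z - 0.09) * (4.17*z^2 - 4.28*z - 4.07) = 20.3913*z^4 - 16.092*z^3 - 25.2424*z^2 - 4.336*z + 0.3663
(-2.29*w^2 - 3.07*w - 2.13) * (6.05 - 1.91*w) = 4.3739*w^3 - 7.9908*w^2 - 14.5052*w - 12.8865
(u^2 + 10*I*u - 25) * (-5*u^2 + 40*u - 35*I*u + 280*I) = -5*u^4 + 40*u^3 - 85*I*u^3 + 475*u^2 + 680*I*u^2 - 3800*u + 875*I*u - 7000*I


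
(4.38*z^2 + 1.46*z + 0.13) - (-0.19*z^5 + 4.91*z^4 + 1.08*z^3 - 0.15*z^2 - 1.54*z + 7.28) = 0.19*z^5 - 4.91*z^4 - 1.08*z^3 + 4.53*z^2 + 3.0*z - 7.15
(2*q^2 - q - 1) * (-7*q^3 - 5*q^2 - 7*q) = -14*q^5 - 3*q^4 - 2*q^3 + 12*q^2 + 7*q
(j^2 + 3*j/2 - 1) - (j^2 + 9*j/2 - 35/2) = 33/2 - 3*j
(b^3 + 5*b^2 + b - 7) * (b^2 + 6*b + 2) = b^5 + 11*b^4 + 33*b^3 + 9*b^2 - 40*b - 14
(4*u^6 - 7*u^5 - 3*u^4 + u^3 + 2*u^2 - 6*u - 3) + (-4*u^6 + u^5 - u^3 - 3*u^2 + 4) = -6*u^5 - 3*u^4 - u^2 - 6*u + 1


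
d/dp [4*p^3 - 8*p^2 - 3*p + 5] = 12*p^2 - 16*p - 3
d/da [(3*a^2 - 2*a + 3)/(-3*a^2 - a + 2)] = (-9*a^2 + 30*a - 1)/(9*a^4 + 6*a^3 - 11*a^2 - 4*a + 4)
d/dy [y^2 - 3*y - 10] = 2*y - 3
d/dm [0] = 0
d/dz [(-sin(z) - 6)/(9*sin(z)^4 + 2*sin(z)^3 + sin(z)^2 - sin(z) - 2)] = (27*sin(z)^4 + 220*sin(z)^3 + 37*sin(z)^2 + 12*sin(z) - 4)*cos(z)/(9*sin(z)^4 + 2*sin(z)^3 + sin(z)^2 - sin(z) - 2)^2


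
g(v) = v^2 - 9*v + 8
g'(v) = 2*v - 9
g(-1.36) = 22.09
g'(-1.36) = -11.72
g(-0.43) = 12.05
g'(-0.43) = -9.86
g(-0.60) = 13.76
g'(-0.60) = -10.20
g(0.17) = 6.50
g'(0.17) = -8.66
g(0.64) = 2.65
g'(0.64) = -7.72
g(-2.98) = 43.70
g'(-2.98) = -14.96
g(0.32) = 5.22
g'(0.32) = -8.36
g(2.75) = -9.19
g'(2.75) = -3.50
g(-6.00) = 98.00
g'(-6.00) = -21.00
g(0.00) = 8.00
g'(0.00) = -9.00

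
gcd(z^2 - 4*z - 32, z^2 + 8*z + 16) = z + 4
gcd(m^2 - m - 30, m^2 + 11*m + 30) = m + 5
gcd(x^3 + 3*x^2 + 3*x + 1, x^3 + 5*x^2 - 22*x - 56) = 1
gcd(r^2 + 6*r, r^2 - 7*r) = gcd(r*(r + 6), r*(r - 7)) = r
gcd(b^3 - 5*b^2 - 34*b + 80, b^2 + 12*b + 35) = b + 5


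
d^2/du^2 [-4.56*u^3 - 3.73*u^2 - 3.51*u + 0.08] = -27.36*u - 7.46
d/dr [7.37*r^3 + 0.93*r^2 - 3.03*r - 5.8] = 22.11*r^2 + 1.86*r - 3.03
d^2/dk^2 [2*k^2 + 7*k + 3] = 4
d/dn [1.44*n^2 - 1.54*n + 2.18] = 2.88*n - 1.54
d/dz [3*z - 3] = 3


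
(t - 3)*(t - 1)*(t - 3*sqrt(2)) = t^3 - 3*sqrt(2)*t^2 - 4*t^2 + 3*t + 12*sqrt(2)*t - 9*sqrt(2)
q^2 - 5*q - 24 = (q - 8)*(q + 3)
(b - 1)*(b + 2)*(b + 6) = b^3 + 7*b^2 + 4*b - 12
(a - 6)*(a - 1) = a^2 - 7*a + 6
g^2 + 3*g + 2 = (g + 1)*(g + 2)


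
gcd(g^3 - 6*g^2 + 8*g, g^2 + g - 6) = g - 2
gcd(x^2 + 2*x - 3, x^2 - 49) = 1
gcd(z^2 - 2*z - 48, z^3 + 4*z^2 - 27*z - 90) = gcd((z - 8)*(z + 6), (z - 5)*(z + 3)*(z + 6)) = z + 6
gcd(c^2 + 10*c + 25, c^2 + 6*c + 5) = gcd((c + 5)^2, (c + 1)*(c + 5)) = c + 5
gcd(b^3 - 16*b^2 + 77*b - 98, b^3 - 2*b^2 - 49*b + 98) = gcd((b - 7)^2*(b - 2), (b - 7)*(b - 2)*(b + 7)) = b^2 - 9*b + 14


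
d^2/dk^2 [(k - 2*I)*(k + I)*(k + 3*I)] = 6*k + 4*I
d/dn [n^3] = 3*n^2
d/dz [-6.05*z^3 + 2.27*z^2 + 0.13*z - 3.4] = -18.15*z^2 + 4.54*z + 0.13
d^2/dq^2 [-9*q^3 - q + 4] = -54*q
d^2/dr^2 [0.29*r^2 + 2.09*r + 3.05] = 0.580000000000000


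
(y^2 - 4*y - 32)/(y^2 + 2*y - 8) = (y - 8)/(y - 2)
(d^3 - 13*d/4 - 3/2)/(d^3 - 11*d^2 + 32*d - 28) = (d^2 + 2*d + 3/4)/(d^2 - 9*d + 14)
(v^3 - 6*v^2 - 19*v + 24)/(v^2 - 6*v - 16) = (v^2 + 2*v - 3)/(v + 2)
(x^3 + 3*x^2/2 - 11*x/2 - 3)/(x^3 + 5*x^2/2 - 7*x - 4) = (x + 3)/(x + 4)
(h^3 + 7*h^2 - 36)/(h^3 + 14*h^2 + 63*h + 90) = (h - 2)/(h + 5)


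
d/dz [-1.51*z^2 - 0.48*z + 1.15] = -3.02*z - 0.48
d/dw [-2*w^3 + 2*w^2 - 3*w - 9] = -6*w^2 + 4*w - 3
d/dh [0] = 0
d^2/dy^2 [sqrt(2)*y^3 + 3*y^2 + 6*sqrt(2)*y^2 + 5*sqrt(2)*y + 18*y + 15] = 6*sqrt(2)*y + 6 + 12*sqrt(2)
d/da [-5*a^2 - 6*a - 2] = -10*a - 6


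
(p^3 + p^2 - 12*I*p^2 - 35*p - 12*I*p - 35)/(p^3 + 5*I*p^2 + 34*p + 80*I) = (p^2 + p*(1 - 7*I) - 7*I)/(p^2 + 10*I*p - 16)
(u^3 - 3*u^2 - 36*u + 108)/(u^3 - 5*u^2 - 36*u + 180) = (u - 3)/(u - 5)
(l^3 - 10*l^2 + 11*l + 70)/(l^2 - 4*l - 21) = (l^2 - 3*l - 10)/(l + 3)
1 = 1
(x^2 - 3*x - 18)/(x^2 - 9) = (x - 6)/(x - 3)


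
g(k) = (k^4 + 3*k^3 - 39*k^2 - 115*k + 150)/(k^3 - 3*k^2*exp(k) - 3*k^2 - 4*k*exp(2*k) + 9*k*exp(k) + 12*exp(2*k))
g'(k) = (4*k^3 + 9*k^2 - 78*k - 115)/(k^3 - 3*k^2*exp(k) - 3*k^2 - 4*k*exp(2*k) + 9*k*exp(k) + 12*exp(2*k)) + (k^4 + 3*k^3 - 39*k^2 - 115*k + 150)*(3*k^2*exp(k) - 3*k^2 + 8*k*exp(2*k) - 3*k*exp(k) + 6*k - 20*exp(2*k) - 9*exp(k))/(k^3 - 3*k^2*exp(k) - 3*k^2 - 4*k*exp(2*k) + 9*k*exp(k) + 12*exp(2*k))^2 = ((4*k^3 + 9*k^2 - 78*k - 115)*(k^3 - 3*k^2*exp(k) - 3*k^2 - 4*k*exp(2*k) + 9*k*exp(k) + 12*exp(2*k)) - (k^4 + 3*k^3 - 39*k^2 - 115*k + 150)*(-3*k^2*exp(k) + 3*k^2 - 8*k*exp(2*k) + 3*k*exp(k) - 6*k + 20*exp(2*k) + 9*exp(k)))/(k^3 - 3*k^2*exp(k) - 3*k^2 - 4*k*exp(2*k) + 9*k*exp(k) + 12*exp(2*k))^2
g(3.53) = 0.17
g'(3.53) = -0.62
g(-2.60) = -4.35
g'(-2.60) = -5.60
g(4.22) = 0.02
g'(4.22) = -0.06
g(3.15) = 1.14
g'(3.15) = -9.37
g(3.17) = 0.97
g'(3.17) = -7.26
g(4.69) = 0.01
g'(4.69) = -0.02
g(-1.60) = -14.75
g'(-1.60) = -18.13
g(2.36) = -0.81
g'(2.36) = -0.30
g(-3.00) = -2.54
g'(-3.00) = -3.59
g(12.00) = 0.00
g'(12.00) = 0.00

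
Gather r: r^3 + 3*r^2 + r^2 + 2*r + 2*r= r^3 + 4*r^2 + 4*r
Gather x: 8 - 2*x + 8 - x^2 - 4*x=-x^2 - 6*x + 16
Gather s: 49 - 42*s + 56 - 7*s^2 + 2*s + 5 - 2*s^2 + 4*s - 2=-9*s^2 - 36*s + 108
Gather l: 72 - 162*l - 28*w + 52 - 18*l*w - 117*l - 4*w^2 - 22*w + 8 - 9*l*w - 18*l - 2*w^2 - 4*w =l*(-27*w - 297) - 6*w^2 - 54*w + 132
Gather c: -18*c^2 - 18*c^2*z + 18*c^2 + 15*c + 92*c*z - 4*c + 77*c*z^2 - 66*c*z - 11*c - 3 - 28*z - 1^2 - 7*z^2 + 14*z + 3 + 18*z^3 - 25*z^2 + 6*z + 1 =-18*c^2*z + c*(77*z^2 + 26*z) + 18*z^3 - 32*z^2 - 8*z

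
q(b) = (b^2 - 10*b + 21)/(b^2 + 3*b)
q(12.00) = 0.25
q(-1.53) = -17.18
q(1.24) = 1.93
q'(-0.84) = -5.63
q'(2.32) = -0.59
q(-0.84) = -16.59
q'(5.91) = 0.05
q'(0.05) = -2797.85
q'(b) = (-2*b - 3)*(b^2 - 10*b + 21)/(b^2 + 3*b)^2 + (2*b - 10)/(b^2 + 3*b) = (13*b^2 - 42*b - 63)/(b^2*(b^2 + 6*b + 9))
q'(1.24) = -3.44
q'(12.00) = 0.04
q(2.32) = 0.26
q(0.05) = 134.44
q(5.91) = -0.06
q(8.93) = 0.11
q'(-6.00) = 2.03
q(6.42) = -0.03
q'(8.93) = 0.05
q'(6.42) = 0.06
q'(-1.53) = 6.27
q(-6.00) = 6.50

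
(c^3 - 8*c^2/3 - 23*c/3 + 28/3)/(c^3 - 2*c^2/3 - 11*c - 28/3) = (c - 1)/(c + 1)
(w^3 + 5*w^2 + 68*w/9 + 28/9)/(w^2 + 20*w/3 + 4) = (3*w^2 + 13*w + 14)/(3*(w + 6))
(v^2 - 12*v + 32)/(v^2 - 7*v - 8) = (v - 4)/(v + 1)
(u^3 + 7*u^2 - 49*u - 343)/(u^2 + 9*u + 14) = (u^2 - 49)/(u + 2)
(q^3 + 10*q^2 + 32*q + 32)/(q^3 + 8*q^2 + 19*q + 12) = (q^2 + 6*q + 8)/(q^2 + 4*q + 3)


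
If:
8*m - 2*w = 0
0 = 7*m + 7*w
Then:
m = 0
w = 0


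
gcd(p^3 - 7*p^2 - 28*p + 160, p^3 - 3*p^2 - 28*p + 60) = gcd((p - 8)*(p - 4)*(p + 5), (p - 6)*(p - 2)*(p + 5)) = p + 5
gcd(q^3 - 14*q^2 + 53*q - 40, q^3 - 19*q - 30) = q - 5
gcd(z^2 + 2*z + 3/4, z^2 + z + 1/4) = z + 1/2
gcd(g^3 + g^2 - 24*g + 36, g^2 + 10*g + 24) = g + 6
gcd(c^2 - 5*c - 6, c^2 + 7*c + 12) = 1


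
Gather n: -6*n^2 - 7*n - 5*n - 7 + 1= -6*n^2 - 12*n - 6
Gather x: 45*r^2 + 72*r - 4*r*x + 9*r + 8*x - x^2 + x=45*r^2 + 81*r - x^2 + x*(9 - 4*r)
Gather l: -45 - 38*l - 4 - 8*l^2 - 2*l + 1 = -8*l^2 - 40*l - 48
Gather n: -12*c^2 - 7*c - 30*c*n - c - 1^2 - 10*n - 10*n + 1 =-12*c^2 - 8*c + n*(-30*c - 20)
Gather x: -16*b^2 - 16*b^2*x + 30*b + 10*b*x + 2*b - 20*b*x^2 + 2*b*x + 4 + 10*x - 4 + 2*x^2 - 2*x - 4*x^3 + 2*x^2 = -16*b^2 + 32*b - 4*x^3 + x^2*(4 - 20*b) + x*(-16*b^2 + 12*b + 8)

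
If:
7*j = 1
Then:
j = 1/7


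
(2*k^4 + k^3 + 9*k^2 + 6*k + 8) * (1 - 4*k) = -8*k^5 - 2*k^4 - 35*k^3 - 15*k^2 - 26*k + 8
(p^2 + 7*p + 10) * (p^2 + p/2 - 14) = p^4 + 15*p^3/2 - p^2/2 - 93*p - 140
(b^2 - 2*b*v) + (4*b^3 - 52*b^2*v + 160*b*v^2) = 4*b^3 - 52*b^2*v + b^2 + 160*b*v^2 - 2*b*v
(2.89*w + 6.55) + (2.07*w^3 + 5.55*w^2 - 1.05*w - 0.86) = 2.07*w^3 + 5.55*w^2 + 1.84*w + 5.69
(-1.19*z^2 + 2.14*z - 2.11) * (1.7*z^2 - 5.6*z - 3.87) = -2.023*z^4 + 10.302*z^3 - 10.9657*z^2 + 3.5342*z + 8.1657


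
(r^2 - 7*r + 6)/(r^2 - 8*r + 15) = (r^2 - 7*r + 6)/(r^2 - 8*r + 15)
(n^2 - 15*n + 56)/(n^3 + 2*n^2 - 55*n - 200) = (n - 7)/(n^2 + 10*n + 25)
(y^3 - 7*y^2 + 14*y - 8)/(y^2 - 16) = (y^2 - 3*y + 2)/(y + 4)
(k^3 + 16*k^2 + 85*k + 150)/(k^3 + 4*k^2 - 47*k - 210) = (k + 5)/(k - 7)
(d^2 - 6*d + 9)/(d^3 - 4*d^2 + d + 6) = (d - 3)/(d^2 - d - 2)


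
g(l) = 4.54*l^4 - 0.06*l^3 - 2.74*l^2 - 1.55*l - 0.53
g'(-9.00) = -13205.45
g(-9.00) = 29622.16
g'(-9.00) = -13205.45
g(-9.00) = 29622.16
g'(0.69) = 0.55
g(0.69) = -1.89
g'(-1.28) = -32.91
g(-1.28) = 9.28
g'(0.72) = 1.19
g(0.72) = -1.87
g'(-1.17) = -24.47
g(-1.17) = 6.14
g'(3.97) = 1110.14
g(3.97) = 1074.14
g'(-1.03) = -15.94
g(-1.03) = 3.34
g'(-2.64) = -322.48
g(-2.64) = 206.10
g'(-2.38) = -234.35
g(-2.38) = 134.12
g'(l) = 18.16*l^3 - 0.18*l^2 - 5.48*l - 1.55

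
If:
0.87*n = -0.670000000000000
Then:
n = -0.77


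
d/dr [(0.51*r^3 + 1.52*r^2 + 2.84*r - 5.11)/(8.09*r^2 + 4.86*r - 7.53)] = (4.1259*r^4 + 4.9572*r^3 - 27.1093*r^2 + 59.7886*r + 3.4494)/(65.4481*r^4 + 78.6348*r^3 - 98.2158*r^2 - 73.1916*r + 56.7009)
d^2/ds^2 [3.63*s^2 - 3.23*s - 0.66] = 7.26000000000000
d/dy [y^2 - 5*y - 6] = 2*y - 5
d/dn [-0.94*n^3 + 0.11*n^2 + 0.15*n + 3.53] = -2.82*n^2 + 0.22*n + 0.15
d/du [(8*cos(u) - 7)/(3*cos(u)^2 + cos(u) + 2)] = (-24*sin(u)^2 - 42*cos(u) + 1)*sin(u)/(3*cos(u)^2 + cos(u) + 2)^2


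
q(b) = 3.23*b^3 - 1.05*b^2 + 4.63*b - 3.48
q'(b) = 9.69*b^2 - 2.1*b + 4.63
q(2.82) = 73.66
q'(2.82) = 75.77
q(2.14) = 33.27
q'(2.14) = 44.51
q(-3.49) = -169.73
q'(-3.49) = 129.98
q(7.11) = 1137.30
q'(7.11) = 479.55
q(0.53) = -0.84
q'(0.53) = 6.24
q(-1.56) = -25.52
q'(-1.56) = 31.49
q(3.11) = 97.92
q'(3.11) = 91.82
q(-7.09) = -1240.26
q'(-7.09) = 506.62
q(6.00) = 684.18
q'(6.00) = 340.87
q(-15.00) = -11210.43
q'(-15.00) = 2216.38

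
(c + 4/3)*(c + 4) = c^2 + 16*c/3 + 16/3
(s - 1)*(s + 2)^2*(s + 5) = s^4 + 8*s^3 + 15*s^2 - 4*s - 20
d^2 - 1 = (d - 1)*(d + 1)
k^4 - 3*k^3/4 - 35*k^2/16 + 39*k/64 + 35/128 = (k - 7/4)*(k - 1/2)*(k + 1/4)*(k + 5/4)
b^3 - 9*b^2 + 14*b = b*(b - 7)*(b - 2)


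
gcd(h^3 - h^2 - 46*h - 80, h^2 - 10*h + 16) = h - 8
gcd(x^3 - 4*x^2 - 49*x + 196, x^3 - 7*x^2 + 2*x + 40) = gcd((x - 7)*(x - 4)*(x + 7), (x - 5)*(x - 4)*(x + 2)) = x - 4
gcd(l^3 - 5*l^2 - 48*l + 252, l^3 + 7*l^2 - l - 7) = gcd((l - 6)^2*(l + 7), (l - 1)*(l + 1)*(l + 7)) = l + 7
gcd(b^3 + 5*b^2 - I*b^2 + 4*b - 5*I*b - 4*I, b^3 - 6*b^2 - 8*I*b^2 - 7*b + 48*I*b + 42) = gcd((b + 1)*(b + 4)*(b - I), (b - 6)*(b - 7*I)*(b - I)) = b - I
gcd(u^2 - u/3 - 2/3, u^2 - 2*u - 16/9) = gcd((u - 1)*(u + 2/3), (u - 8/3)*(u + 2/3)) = u + 2/3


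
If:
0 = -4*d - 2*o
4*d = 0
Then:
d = 0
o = 0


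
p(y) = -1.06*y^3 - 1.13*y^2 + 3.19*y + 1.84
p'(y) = -3.18*y^2 - 2.26*y + 3.19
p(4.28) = -88.31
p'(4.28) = -64.74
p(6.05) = -254.95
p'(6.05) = -126.88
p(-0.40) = 0.45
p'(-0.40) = 3.59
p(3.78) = -59.50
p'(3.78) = -50.79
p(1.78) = -2.04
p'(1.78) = -10.91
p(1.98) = -4.50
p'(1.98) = -13.75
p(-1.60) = -1.82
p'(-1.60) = -1.33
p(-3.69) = 27.94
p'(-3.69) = -31.77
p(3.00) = -27.38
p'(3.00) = -32.21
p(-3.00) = 10.72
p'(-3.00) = -18.65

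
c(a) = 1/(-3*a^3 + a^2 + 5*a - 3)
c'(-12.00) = 0.00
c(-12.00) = 0.00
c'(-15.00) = 0.00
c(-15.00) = 0.00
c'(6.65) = 0.00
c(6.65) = -0.00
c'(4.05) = 0.00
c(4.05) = -0.01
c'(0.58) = -25.73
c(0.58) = -2.87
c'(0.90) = 32.39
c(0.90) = 8.13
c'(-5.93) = 0.00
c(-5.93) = 0.00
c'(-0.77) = 0.08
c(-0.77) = -0.20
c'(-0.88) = 0.18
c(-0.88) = -0.22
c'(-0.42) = -0.12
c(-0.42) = -0.21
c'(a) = (9*a^2 - 2*a - 5)/(-3*a^3 + a^2 + 5*a - 3)^2 = (9*a^2 - 2*a - 5)/(3*a^3 - a^2 - 5*a + 3)^2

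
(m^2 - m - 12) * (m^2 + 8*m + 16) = m^4 + 7*m^3 - 4*m^2 - 112*m - 192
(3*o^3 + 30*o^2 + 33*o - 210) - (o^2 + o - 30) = 3*o^3 + 29*o^2 + 32*o - 180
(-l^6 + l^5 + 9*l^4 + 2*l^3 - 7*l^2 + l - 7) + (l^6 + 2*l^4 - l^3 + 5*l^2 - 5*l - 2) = l^5 + 11*l^4 + l^3 - 2*l^2 - 4*l - 9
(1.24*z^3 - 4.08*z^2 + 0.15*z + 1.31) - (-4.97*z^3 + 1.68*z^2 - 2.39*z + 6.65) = 6.21*z^3 - 5.76*z^2 + 2.54*z - 5.34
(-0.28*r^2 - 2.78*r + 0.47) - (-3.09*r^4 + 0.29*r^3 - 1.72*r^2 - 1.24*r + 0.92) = 3.09*r^4 - 0.29*r^3 + 1.44*r^2 - 1.54*r - 0.45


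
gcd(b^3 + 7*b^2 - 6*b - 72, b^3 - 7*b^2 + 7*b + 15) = b - 3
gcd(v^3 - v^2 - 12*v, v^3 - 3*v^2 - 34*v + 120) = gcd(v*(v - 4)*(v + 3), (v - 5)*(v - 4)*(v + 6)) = v - 4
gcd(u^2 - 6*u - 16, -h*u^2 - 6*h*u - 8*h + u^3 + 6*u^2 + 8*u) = u + 2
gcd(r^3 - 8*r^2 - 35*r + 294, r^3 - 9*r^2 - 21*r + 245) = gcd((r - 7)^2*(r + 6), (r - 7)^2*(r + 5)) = r^2 - 14*r + 49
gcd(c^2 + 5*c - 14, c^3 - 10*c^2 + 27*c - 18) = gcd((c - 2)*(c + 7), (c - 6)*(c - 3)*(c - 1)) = 1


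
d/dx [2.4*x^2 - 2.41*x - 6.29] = 4.8*x - 2.41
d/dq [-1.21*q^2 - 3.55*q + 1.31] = -2.42*q - 3.55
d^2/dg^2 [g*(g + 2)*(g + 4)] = 6*g + 12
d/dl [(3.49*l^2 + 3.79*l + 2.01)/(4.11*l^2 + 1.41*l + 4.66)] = (-10.656*l^2 + 16.0046*l + 14.8273)/(16.8921*l^4 + 11.5902*l^3 + 40.2933*l^2 + 13.1412*l + 21.7156)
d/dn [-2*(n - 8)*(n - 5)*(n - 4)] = -6*n^2 + 68*n - 184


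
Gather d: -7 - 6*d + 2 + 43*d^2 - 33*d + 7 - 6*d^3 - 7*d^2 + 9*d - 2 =-6*d^3 + 36*d^2 - 30*d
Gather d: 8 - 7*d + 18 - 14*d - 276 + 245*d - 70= 224*d - 320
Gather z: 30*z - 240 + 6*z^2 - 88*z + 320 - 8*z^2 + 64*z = -2*z^2 + 6*z + 80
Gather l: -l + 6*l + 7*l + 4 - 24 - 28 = 12*l - 48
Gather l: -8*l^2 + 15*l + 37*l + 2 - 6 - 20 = -8*l^2 + 52*l - 24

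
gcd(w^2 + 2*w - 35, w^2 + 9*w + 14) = w + 7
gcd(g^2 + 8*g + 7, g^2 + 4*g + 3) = g + 1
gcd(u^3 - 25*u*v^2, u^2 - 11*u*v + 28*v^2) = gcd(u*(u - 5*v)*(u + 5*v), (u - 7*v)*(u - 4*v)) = 1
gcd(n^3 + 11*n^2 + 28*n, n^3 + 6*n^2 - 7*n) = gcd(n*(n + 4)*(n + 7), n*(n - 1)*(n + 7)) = n^2 + 7*n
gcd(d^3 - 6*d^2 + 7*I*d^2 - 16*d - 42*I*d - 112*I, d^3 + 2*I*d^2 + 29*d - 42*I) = d + 7*I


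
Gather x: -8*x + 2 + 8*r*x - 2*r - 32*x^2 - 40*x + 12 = -2*r - 32*x^2 + x*(8*r - 48) + 14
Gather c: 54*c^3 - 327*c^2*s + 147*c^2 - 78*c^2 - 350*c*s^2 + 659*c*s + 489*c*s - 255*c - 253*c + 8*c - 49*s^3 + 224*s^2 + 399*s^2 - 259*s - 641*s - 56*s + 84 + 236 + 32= 54*c^3 + c^2*(69 - 327*s) + c*(-350*s^2 + 1148*s - 500) - 49*s^3 + 623*s^2 - 956*s + 352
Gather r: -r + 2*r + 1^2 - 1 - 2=r - 2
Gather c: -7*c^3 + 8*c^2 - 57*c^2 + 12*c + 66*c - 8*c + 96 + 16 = -7*c^3 - 49*c^2 + 70*c + 112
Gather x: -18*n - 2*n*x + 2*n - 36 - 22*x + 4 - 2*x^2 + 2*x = -16*n - 2*x^2 + x*(-2*n - 20) - 32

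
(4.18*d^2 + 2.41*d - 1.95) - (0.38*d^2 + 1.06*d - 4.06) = 3.8*d^2 + 1.35*d + 2.11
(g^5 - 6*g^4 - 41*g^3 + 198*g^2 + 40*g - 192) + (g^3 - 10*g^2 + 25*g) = g^5 - 6*g^4 - 40*g^3 + 188*g^2 + 65*g - 192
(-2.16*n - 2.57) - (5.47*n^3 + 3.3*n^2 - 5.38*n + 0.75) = -5.47*n^3 - 3.3*n^2 + 3.22*n - 3.32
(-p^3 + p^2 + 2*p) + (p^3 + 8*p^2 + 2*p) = 9*p^2 + 4*p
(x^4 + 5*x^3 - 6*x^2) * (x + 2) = x^5 + 7*x^4 + 4*x^3 - 12*x^2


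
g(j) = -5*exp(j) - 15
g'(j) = -5*exp(j)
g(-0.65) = -17.61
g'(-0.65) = -2.61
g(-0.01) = -19.95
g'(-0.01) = -4.95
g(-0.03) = -19.85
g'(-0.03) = -4.85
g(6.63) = -3802.41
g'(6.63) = -3787.41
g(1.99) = -51.58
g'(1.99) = -36.58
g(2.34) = -66.91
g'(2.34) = -51.91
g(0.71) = -25.17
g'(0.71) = -10.17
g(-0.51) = -18.00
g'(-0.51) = -3.00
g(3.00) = -115.43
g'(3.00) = -100.43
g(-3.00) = -15.25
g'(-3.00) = -0.25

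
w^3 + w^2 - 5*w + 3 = (w - 1)^2*(w + 3)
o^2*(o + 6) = o^3 + 6*o^2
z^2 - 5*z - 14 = (z - 7)*(z + 2)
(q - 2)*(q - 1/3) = q^2 - 7*q/3 + 2/3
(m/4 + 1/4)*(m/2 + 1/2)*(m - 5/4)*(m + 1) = m^4/8 + 7*m^3/32 - 3*m^2/32 - 11*m/32 - 5/32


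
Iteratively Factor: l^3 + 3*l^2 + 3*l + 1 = (l + 1)*(l^2 + 2*l + 1) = (l + 1)^2*(l + 1)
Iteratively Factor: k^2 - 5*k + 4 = (k - 4)*(k - 1)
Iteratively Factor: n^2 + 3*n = (n)*(n + 3)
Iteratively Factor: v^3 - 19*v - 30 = (v - 5)*(v^2 + 5*v + 6) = (v - 5)*(v + 2)*(v + 3)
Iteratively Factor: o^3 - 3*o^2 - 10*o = (o + 2)*(o^2 - 5*o) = o*(o + 2)*(o - 5)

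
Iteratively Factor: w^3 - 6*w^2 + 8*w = (w - 4)*(w^2 - 2*w) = (w - 4)*(w - 2)*(w)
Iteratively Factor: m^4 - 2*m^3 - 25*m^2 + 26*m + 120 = (m - 3)*(m^3 + m^2 - 22*m - 40) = (m - 3)*(m + 2)*(m^2 - m - 20) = (m - 3)*(m + 2)*(m + 4)*(m - 5)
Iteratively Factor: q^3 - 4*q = (q - 2)*(q^2 + 2*q) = q*(q - 2)*(q + 2)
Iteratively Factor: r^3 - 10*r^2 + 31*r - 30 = (r - 3)*(r^2 - 7*r + 10) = (r - 3)*(r - 2)*(r - 5)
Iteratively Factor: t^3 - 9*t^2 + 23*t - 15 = (t - 5)*(t^2 - 4*t + 3) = (t - 5)*(t - 3)*(t - 1)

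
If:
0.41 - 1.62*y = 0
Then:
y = 0.25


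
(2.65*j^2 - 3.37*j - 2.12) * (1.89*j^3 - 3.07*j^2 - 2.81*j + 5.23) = 5.0085*j^5 - 14.5048*j^4 - 1.1074*j^3 + 29.8376*j^2 - 11.6679*j - 11.0876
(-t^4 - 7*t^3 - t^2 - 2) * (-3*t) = 3*t^5 + 21*t^4 + 3*t^3 + 6*t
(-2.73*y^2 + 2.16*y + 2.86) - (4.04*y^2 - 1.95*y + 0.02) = -6.77*y^2 + 4.11*y + 2.84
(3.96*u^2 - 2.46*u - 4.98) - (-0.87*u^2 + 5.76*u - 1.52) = 4.83*u^2 - 8.22*u - 3.46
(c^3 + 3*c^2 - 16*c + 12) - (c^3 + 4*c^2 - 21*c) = -c^2 + 5*c + 12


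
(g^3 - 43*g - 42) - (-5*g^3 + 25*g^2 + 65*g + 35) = 6*g^3 - 25*g^2 - 108*g - 77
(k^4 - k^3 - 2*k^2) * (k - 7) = k^5 - 8*k^4 + 5*k^3 + 14*k^2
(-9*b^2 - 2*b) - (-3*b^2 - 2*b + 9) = -6*b^2 - 9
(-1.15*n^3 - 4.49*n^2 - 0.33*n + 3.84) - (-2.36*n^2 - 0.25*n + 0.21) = -1.15*n^3 - 2.13*n^2 - 0.08*n + 3.63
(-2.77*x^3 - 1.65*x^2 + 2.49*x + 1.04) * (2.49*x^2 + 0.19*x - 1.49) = -6.8973*x^5 - 4.6348*x^4 + 10.0139*x^3 + 5.5212*x^2 - 3.5125*x - 1.5496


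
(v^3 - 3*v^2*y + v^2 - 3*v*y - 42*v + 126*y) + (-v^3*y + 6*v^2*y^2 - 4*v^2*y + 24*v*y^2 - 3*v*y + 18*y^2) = -v^3*y + v^3 + 6*v^2*y^2 - 7*v^2*y + v^2 + 24*v*y^2 - 6*v*y - 42*v + 18*y^2 + 126*y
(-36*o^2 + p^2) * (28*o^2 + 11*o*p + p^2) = -1008*o^4 - 396*o^3*p - 8*o^2*p^2 + 11*o*p^3 + p^4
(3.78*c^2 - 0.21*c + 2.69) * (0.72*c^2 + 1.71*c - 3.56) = 2.7216*c^4 + 6.3126*c^3 - 11.8791*c^2 + 5.3475*c - 9.5764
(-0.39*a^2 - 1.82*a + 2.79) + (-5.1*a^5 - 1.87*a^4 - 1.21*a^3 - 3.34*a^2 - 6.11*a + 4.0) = -5.1*a^5 - 1.87*a^4 - 1.21*a^3 - 3.73*a^2 - 7.93*a + 6.79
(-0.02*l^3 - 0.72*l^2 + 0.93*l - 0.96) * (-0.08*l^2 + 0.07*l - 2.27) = 0.0016*l^5 + 0.0562*l^4 - 0.0794*l^3 + 1.7763*l^2 - 2.1783*l + 2.1792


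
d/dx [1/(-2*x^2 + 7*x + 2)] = (4*x - 7)/(-2*x^2 + 7*x + 2)^2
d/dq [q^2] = 2*q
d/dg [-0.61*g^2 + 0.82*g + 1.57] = 0.82 - 1.22*g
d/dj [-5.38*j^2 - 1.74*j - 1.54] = -10.76*j - 1.74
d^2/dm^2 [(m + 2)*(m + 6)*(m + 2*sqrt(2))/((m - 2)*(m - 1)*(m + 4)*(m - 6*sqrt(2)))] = 2*(m^9 + 6*sqrt(2)*m^8 + 24*m^8 - 24*sqrt(2)*m^7 + 54*m^7 - 918*m^6 - 564*sqrt(2)*m^6 - 3468*m^5 + 300*sqrt(2)*m^5 + 11112*m^4 + 19608*sqrt(2)*m^4 + 40688*m^3 + 35376*sqrt(2)*m^3 - 106848*sqrt(2)*m^2 - 36288*m^2 - 144000*sqrt(2)*m - 139392*m + 141312 + 266496*sqrt(2))/(m^12 - 18*sqrt(2)*m^11 + 3*m^11 - 54*sqrt(2)*m^10 + 189*m^10 + 54*sqrt(2)*m^9 + 613*m^9 - 5514*m^8 - 666*sqrt(2)*m^8 - 7716*m^7 + 5940*sqrt(2)*m^7 + 17928*sqrt(2)*m^6 + 67400*m^6 - 114192*sqrt(2)*m^5 - 31104*m^5 - 280128*m^4 + 20736*sqrt(2)*m^4 + 560384*m^3 + 590976*sqrt(2)*m^3 - 1128960*sqrt(2)*m^2 - 414720*m^2 + 110592*m + 829440*sqrt(2)*m - 221184*sqrt(2))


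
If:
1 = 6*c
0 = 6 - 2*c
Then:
No Solution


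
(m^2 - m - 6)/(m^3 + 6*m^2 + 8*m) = (m - 3)/(m*(m + 4))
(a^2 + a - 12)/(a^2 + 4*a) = (a - 3)/a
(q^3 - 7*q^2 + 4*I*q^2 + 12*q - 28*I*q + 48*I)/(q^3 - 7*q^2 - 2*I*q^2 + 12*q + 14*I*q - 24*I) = (q + 4*I)/(q - 2*I)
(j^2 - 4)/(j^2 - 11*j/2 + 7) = 2*(j + 2)/(2*j - 7)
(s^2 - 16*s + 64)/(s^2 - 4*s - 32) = (s - 8)/(s + 4)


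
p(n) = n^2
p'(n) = 2*n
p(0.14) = 0.02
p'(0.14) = 0.28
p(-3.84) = 14.75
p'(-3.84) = -7.68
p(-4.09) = 16.73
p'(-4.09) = -8.18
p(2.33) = 5.43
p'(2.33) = 4.66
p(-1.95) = 3.80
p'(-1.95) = -3.90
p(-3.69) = 13.62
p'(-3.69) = -7.38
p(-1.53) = 2.34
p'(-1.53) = -3.06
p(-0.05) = 0.00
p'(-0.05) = -0.10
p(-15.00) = 225.00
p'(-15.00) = -30.00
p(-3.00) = 9.00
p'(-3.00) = -6.00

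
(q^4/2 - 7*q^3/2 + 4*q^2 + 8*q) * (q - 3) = q^5/2 - 5*q^4 + 29*q^3/2 - 4*q^2 - 24*q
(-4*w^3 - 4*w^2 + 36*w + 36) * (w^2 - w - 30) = -4*w^5 + 160*w^3 + 120*w^2 - 1116*w - 1080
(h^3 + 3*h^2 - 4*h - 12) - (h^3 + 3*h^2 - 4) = -4*h - 8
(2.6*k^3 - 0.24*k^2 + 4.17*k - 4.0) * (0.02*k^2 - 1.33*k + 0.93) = 0.052*k^5 - 3.4628*k^4 + 2.8206*k^3 - 5.8493*k^2 + 9.1981*k - 3.72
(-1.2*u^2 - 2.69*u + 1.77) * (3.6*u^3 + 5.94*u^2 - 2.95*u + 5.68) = -4.32*u^5 - 16.812*u^4 - 6.0666*u^3 + 11.6333*u^2 - 20.5007*u + 10.0536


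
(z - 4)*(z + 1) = z^2 - 3*z - 4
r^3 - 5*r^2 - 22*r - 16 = (r - 8)*(r + 1)*(r + 2)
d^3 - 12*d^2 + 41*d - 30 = (d - 6)*(d - 5)*(d - 1)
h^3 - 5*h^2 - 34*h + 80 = (h - 8)*(h - 2)*(h + 5)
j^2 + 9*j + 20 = (j + 4)*(j + 5)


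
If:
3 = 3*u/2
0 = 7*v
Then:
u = 2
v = 0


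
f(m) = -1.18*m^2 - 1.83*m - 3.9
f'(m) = -2.36*m - 1.83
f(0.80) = -6.12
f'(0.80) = -3.72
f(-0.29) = -3.47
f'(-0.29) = -1.15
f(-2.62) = -7.21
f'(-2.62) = 4.35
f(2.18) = -13.50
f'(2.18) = -6.97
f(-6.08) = -36.39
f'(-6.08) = 12.52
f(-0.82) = -3.19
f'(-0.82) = 0.11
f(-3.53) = -12.14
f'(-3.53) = 6.50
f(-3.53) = -12.14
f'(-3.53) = 6.50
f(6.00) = -57.36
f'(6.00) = -15.99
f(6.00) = -57.36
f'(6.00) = -15.99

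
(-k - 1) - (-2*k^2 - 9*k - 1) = 2*k^2 + 8*k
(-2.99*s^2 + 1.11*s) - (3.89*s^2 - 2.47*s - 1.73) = -6.88*s^2 + 3.58*s + 1.73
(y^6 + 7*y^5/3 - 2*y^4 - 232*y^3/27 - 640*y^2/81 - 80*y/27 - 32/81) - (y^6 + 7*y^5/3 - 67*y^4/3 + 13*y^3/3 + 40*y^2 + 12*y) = 61*y^4/3 - 349*y^3/27 - 3880*y^2/81 - 404*y/27 - 32/81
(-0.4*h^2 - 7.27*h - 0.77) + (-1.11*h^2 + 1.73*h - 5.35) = -1.51*h^2 - 5.54*h - 6.12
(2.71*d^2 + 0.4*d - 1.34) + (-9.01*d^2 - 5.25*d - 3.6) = -6.3*d^2 - 4.85*d - 4.94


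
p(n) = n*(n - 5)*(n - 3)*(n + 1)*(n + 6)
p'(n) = n*(n - 5)*(n - 3)*(n + 1) + n*(n - 5)*(n - 3)*(n + 6) + n*(n - 5)*(n + 1)*(n + 6) + n*(n - 3)*(n + 1)*(n + 6) + (n - 5)*(n - 3)*(n + 1)*(n + 6)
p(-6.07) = -216.30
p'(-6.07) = 3211.63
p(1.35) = 140.43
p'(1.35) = 59.30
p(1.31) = 137.95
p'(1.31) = 64.88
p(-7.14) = -6152.17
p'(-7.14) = 8373.76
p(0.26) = 26.63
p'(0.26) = 112.49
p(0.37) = 39.32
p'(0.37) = 117.70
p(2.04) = 141.68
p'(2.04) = -61.77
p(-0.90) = -10.56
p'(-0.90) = -91.45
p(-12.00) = -201960.00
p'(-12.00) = 94194.00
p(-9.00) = -36288.00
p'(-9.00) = 26280.00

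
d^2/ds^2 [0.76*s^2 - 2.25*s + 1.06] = 1.52000000000000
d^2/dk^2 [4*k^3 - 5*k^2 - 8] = 24*k - 10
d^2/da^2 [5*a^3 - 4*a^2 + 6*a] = 30*a - 8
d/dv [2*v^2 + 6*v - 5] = 4*v + 6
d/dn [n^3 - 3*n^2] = 3*n*(n - 2)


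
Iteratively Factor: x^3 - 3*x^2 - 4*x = (x - 4)*(x^2 + x) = (x - 4)*(x + 1)*(x)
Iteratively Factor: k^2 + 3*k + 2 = (k + 1)*(k + 2)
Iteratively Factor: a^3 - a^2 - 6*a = (a)*(a^2 - a - 6) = a*(a + 2)*(a - 3)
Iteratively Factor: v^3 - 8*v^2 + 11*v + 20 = (v - 5)*(v^2 - 3*v - 4) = (v - 5)*(v - 4)*(v + 1)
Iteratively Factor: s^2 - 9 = (s - 3)*(s + 3)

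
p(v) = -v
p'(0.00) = -1.00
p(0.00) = 0.00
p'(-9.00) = -1.00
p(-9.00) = 9.00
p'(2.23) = -1.00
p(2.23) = -2.23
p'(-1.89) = -1.00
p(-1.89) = 1.89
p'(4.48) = -1.00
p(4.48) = -4.48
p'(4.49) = -1.00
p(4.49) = -4.49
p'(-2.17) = -1.00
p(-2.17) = 2.17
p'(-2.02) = -1.00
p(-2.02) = 2.02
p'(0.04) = -1.00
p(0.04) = -0.04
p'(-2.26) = -1.00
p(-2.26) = 2.26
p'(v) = -1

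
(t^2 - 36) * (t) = t^3 - 36*t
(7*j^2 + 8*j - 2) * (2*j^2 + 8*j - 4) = 14*j^4 + 72*j^3 + 32*j^2 - 48*j + 8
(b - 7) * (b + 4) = b^2 - 3*b - 28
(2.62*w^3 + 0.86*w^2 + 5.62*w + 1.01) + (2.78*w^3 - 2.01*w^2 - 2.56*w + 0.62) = 5.4*w^3 - 1.15*w^2 + 3.06*w + 1.63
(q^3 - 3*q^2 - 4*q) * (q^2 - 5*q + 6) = q^5 - 8*q^4 + 17*q^3 + 2*q^2 - 24*q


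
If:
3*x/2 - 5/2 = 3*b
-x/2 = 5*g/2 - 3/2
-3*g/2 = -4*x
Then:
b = -94/129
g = 24/43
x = 9/43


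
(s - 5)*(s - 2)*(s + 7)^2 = s^4 + 7*s^3 - 39*s^2 - 203*s + 490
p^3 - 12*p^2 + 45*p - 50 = (p - 5)^2*(p - 2)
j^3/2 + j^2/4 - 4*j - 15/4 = (j/2 + 1/2)*(j - 3)*(j + 5/2)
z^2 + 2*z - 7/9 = (z - 1/3)*(z + 7/3)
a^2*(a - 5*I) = a^3 - 5*I*a^2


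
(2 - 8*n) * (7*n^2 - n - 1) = -56*n^3 + 22*n^2 + 6*n - 2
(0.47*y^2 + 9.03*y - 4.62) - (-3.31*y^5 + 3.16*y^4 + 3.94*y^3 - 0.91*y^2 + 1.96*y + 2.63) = 3.31*y^5 - 3.16*y^4 - 3.94*y^3 + 1.38*y^2 + 7.07*y - 7.25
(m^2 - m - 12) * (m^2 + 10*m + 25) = m^4 + 9*m^3 + 3*m^2 - 145*m - 300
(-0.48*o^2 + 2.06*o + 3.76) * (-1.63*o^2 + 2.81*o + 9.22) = 0.7824*o^4 - 4.7066*o^3 - 4.7658*o^2 + 29.5588*o + 34.6672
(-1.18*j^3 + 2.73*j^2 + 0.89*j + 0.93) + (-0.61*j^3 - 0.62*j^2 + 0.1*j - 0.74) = -1.79*j^3 + 2.11*j^2 + 0.99*j + 0.19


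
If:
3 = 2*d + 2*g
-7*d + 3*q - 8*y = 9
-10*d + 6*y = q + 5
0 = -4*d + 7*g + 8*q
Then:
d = -857/866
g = 1078/433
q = -2315/866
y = -2185/1732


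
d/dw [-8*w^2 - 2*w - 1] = -16*w - 2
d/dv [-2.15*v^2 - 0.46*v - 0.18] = -4.3*v - 0.46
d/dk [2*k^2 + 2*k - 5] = 4*k + 2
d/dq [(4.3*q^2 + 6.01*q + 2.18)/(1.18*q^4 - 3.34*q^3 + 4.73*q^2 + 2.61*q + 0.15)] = (-10.148*q^5 - 6.9134*q^4 + 29.8572*q^3 + 4.6393*q^2 - 19.3328*q - 4.7883)/(1.3924*q^8 - 7.8824*q^7 + 22.3184*q^6 - 25.4368*q^5 + 5.2921*q^4 + 23.6886*q^3 + 8.2311*q^2 + 0.783*q + 0.0225)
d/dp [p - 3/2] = 1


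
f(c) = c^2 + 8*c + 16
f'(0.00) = 8.00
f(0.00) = 16.00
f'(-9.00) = -10.00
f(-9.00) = 25.00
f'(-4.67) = -1.34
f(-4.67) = 0.45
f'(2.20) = 12.40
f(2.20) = 38.44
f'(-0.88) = 6.24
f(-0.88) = 9.73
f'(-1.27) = 5.46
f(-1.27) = 7.45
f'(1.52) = 11.04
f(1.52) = 30.47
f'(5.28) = 18.56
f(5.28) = 86.12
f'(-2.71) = 2.58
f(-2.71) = 1.66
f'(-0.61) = 6.78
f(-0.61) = 11.49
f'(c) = 2*c + 8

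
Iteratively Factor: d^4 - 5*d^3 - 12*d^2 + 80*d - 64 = (d - 1)*(d^3 - 4*d^2 - 16*d + 64) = (d - 1)*(d + 4)*(d^2 - 8*d + 16) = (d - 4)*(d - 1)*(d + 4)*(d - 4)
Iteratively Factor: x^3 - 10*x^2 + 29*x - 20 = (x - 1)*(x^2 - 9*x + 20) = (x - 5)*(x - 1)*(x - 4)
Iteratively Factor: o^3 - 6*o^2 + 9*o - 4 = (o - 1)*(o^2 - 5*o + 4) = (o - 1)^2*(o - 4)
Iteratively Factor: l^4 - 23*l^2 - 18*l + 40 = (l - 5)*(l^3 + 5*l^2 + 2*l - 8) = (l - 5)*(l + 2)*(l^2 + 3*l - 4) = (l - 5)*(l - 1)*(l + 2)*(l + 4)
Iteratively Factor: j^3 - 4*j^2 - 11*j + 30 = (j + 3)*(j^2 - 7*j + 10) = (j - 2)*(j + 3)*(j - 5)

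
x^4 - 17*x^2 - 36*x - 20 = (x - 5)*(x + 1)*(x + 2)^2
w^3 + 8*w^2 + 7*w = w*(w + 1)*(w + 7)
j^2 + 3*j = j*(j + 3)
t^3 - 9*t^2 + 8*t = t*(t - 8)*(t - 1)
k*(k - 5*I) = k^2 - 5*I*k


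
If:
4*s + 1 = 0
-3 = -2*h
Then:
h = 3/2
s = -1/4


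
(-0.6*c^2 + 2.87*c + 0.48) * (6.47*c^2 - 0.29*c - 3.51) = -3.882*c^4 + 18.7429*c^3 + 4.3793*c^2 - 10.2129*c - 1.6848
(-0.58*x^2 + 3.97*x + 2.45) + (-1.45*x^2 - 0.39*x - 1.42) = -2.03*x^2 + 3.58*x + 1.03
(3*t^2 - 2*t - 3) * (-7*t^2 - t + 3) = -21*t^4 + 11*t^3 + 32*t^2 - 3*t - 9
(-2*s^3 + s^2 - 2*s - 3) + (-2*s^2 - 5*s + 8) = -2*s^3 - s^2 - 7*s + 5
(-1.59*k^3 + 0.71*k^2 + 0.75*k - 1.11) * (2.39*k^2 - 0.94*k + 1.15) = -3.8001*k^5 + 3.1915*k^4 - 0.7034*k^3 - 2.5414*k^2 + 1.9059*k - 1.2765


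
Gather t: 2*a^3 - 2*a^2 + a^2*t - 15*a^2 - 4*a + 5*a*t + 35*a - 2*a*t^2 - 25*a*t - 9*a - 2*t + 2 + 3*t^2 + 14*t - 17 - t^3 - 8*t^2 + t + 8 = 2*a^3 - 17*a^2 + 22*a - t^3 + t^2*(-2*a - 5) + t*(a^2 - 20*a + 13) - 7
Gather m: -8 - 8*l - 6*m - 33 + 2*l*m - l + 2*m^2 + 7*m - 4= -9*l + 2*m^2 + m*(2*l + 1) - 45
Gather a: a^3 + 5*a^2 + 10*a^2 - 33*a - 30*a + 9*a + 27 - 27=a^3 + 15*a^2 - 54*a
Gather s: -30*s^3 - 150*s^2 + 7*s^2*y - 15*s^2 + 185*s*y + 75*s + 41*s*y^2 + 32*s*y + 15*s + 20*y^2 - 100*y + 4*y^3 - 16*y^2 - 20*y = -30*s^3 + s^2*(7*y - 165) + s*(41*y^2 + 217*y + 90) + 4*y^3 + 4*y^2 - 120*y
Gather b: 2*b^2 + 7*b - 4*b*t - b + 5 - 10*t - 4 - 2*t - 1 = 2*b^2 + b*(6 - 4*t) - 12*t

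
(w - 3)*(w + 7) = w^2 + 4*w - 21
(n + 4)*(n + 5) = n^2 + 9*n + 20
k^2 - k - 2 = (k - 2)*(k + 1)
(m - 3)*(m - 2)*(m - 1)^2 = m^4 - 7*m^3 + 17*m^2 - 17*m + 6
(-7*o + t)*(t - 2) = -7*o*t + 14*o + t^2 - 2*t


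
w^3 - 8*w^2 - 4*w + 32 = (w - 8)*(w - 2)*(w + 2)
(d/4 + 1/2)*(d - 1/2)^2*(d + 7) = d^4/4 + 2*d^3 + 21*d^2/16 - 47*d/16 + 7/8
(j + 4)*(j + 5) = j^2 + 9*j + 20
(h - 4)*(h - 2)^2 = h^3 - 8*h^2 + 20*h - 16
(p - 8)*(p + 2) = p^2 - 6*p - 16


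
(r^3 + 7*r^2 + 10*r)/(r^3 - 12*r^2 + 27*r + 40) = r*(r^2 + 7*r + 10)/(r^3 - 12*r^2 + 27*r + 40)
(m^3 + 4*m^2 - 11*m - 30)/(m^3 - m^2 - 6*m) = (m + 5)/m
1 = 1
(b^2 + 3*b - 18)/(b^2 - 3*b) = (b + 6)/b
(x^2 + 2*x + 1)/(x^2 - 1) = (x + 1)/(x - 1)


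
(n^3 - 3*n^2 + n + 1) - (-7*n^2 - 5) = n^3 + 4*n^2 + n + 6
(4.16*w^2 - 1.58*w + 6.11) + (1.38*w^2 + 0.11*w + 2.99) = 5.54*w^2 - 1.47*w + 9.1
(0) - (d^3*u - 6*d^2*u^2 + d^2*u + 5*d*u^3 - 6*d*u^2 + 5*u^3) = -d^3*u + 6*d^2*u^2 - d^2*u - 5*d*u^3 + 6*d*u^2 - 5*u^3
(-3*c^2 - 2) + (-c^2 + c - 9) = -4*c^2 + c - 11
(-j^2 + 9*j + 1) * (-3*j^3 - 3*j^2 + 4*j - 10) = 3*j^5 - 24*j^4 - 34*j^3 + 43*j^2 - 86*j - 10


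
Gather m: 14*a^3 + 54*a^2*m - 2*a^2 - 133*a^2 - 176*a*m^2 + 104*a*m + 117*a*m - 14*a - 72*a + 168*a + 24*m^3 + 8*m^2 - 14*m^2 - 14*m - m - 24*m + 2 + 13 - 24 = 14*a^3 - 135*a^2 + 82*a + 24*m^3 + m^2*(-176*a - 6) + m*(54*a^2 + 221*a - 39) - 9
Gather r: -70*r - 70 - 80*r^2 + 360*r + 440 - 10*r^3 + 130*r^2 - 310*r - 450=-10*r^3 + 50*r^2 - 20*r - 80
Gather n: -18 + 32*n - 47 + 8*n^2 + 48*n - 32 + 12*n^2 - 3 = 20*n^2 + 80*n - 100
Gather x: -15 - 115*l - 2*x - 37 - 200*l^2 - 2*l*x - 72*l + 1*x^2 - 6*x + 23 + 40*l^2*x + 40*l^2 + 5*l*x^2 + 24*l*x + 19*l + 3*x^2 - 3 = -160*l^2 - 168*l + x^2*(5*l + 4) + x*(40*l^2 + 22*l - 8) - 32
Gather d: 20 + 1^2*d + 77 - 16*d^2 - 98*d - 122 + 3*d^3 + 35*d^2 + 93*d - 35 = 3*d^3 + 19*d^2 - 4*d - 60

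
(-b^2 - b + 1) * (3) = -3*b^2 - 3*b + 3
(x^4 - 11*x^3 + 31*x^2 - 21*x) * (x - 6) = x^5 - 17*x^4 + 97*x^3 - 207*x^2 + 126*x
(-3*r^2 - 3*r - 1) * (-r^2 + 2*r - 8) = 3*r^4 - 3*r^3 + 19*r^2 + 22*r + 8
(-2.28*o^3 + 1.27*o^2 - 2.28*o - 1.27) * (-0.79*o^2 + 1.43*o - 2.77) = 1.8012*o^5 - 4.2637*o^4 + 9.9329*o^3 - 5.775*o^2 + 4.4995*o + 3.5179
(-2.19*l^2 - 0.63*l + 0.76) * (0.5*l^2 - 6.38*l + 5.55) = -1.095*l^4 + 13.6572*l^3 - 7.7551*l^2 - 8.3453*l + 4.218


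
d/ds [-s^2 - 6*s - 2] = -2*s - 6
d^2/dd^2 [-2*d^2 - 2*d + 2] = -4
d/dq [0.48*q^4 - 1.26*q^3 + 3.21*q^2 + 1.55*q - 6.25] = 1.92*q^3 - 3.78*q^2 + 6.42*q + 1.55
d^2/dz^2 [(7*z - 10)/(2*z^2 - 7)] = 4*(8*z^2*(7*z - 10) + (10 - 21*z)*(2*z^2 - 7))/(2*z^2 - 7)^3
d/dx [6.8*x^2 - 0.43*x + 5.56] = 13.6*x - 0.43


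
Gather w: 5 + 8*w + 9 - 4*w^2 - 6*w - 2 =-4*w^2 + 2*w + 12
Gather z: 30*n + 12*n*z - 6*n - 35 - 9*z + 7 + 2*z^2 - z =24*n + 2*z^2 + z*(12*n - 10) - 28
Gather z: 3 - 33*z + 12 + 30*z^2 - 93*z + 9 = 30*z^2 - 126*z + 24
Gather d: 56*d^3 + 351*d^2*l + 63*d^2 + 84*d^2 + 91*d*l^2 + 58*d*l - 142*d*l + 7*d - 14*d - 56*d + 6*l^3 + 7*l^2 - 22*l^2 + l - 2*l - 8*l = 56*d^3 + d^2*(351*l + 147) + d*(91*l^2 - 84*l - 63) + 6*l^3 - 15*l^2 - 9*l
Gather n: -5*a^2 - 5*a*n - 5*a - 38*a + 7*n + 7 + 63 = -5*a^2 - 43*a + n*(7 - 5*a) + 70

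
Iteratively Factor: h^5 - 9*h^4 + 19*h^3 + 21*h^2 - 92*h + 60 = (h - 2)*(h^4 - 7*h^3 + 5*h^2 + 31*h - 30) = (h - 5)*(h - 2)*(h^3 - 2*h^2 - 5*h + 6) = (h - 5)*(h - 2)*(h + 2)*(h^2 - 4*h + 3) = (h - 5)*(h - 3)*(h - 2)*(h + 2)*(h - 1)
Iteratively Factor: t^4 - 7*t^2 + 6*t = (t - 2)*(t^3 + 2*t^2 - 3*t) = (t - 2)*(t + 3)*(t^2 - t) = (t - 2)*(t - 1)*(t + 3)*(t)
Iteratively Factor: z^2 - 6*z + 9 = (z - 3)*(z - 3)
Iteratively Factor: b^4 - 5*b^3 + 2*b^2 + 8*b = (b - 2)*(b^3 - 3*b^2 - 4*b) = b*(b - 2)*(b^2 - 3*b - 4) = b*(b - 4)*(b - 2)*(b + 1)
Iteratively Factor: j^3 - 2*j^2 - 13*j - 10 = (j + 1)*(j^2 - 3*j - 10) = (j + 1)*(j + 2)*(j - 5)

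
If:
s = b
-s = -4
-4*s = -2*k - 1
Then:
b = 4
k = 15/2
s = 4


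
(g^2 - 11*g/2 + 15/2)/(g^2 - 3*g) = (g - 5/2)/g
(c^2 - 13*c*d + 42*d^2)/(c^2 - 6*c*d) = (c - 7*d)/c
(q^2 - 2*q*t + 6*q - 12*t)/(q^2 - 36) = (q - 2*t)/(q - 6)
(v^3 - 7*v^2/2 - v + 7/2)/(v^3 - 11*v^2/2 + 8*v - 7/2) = (v + 1)/(v - 1)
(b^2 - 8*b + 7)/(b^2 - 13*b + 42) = (b - 1)/(b - 6)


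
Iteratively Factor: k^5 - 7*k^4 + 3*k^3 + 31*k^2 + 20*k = (k - 5)*(k^4 - 2*k^3 - 7*k^2 - 4*k) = k*(k - 5)*(k^3 - 2*k^2 - 7*k - 4) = k*(k - 5)*(k + 1)*(k^2 - 3*k - 4) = k*(k - 5)*(k - 4)*(k + 1)*(k + 1)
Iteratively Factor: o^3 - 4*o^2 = (o - 4)*(o^2) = o*(o - 4)*(o)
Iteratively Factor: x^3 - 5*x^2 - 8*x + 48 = (x - 4)*(x^2 - x - 12) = (x - 4)*(x + 3)*(x - 4)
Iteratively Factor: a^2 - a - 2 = (a - 2)*(a + 1)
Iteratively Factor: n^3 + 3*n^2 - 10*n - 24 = (n - 3)*(n^2 + 6*n + 8) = (n - 3)*(n + 2)*(n + 4)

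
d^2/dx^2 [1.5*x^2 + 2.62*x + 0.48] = 3.00000000000000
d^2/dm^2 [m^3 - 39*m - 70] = 6*m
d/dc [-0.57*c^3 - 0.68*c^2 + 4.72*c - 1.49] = -1.71*c^2 - 1.36*c + 4.72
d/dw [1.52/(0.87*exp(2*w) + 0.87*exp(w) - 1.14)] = (-2.6448*exp(w) - 1.3224)*exp(w)/(0.87*exp(2*w) + 0.87*exp(w) - 1.14)^2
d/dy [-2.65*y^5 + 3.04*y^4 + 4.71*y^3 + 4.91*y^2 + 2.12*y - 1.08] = -13.25*y^4 + 12.16*y^3 + 14.13*y^2 + 9.82*y + 2.12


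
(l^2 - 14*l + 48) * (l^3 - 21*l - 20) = l^5 - 14*l^4 + 27*l^3 + 274*l^2 - 728*l - 960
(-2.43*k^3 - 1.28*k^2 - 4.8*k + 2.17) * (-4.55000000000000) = 11.0565*k^3 + 5.824*k^2 + 21.84*k - 9.8735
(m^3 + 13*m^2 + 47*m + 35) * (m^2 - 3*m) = m^5 + 10*m^4 + 8*m^3 - 106*m^2 - 105*m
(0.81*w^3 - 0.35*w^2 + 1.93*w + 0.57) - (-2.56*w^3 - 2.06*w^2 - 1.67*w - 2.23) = 3.37*w^3 + 1.71*w^2 + 3.6*w + 2.8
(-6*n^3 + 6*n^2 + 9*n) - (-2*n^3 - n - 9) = -4*n^3 + 6*n^2 + 10*n + 9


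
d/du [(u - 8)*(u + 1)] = 2*u - 7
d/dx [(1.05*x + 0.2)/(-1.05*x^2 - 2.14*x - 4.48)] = (1.1025*x^2 + 0.42*x - 4.276)/(1.1025*x^4 + 4.494*x^3 + 13.9876*x^2 + 19.1744*x + 20.0704)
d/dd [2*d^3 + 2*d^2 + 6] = 2*d*(3*d + 2)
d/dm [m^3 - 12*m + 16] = 3*m^2 - 12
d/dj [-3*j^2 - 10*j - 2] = -6*j - 10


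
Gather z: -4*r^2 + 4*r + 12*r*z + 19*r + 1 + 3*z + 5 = -4*r^2 + 23*r + z*(12*r + 3) + 6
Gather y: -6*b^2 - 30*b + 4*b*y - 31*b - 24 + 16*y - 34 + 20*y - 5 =-6*b^2 - 61*b + y*(4*b + 36) - 63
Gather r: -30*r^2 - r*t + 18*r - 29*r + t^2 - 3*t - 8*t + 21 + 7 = -30*r^2 + r*(-t - 11) + t^2 - 11*t + 28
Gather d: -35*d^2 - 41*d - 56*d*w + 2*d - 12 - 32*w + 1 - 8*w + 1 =-35*d^2 + d*(-56*w - 39) - 40*w - 10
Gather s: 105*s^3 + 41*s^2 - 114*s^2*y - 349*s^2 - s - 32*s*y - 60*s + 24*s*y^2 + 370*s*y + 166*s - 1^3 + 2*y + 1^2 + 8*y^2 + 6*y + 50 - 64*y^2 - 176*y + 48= 105*s^3 + s^2*(-114*y - 308) + s*(24*y^2 + 338*y + 105) - 56*y^2 - 168*y + 98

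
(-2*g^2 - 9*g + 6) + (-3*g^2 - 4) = -5*g^2 - 9*g + 2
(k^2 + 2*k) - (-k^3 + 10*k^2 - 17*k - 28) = k^3 - 9*k^2 + 19*k + 28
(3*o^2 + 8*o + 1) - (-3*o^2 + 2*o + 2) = 6*o^2 + 6*o - 1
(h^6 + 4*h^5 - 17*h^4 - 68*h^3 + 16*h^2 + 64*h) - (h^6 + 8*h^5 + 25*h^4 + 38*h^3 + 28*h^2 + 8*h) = -4*h^5 - 42*h^4 - 106*h^3 - 12*h^2 + 56*h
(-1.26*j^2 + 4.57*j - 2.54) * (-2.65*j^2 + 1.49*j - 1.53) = 3.339*j^4 - 13.9879*j^3 + 15.4681*j^2 - 10.7767*j + 3.8862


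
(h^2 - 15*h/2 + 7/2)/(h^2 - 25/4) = 2*(2*h^2 - 15*h + 7)/(4*h^2 - 25)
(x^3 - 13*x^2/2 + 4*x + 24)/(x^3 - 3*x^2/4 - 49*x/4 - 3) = 2*(2*x^2 - 5*x - 12)/(4*x^2 + 13*x + 3)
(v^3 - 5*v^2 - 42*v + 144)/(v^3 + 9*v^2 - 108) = (v - 8)/(v + 6)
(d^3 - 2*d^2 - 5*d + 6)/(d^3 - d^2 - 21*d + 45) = (d^2 + d - 2)/(d^2 + 2*d - 15)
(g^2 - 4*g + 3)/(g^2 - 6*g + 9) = (g - 1)/(g - 3)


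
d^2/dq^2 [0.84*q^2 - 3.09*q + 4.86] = 1.68000000000000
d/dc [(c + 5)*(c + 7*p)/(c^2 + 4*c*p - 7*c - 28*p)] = (-(c + 5)*(c + 7*p)*(2*c + 4*p - 7) + (2*c + 7*p + 5)*(c^2 + 4*c*p - 7*c - 28*p))/(c^2 + 4*c*p - 7*c - 28*p)^2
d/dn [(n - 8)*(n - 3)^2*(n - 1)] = 4*n^3 - 45*n^2 + 142*n - 129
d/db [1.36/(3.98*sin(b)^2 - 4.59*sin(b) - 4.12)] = (6.2424 - 10.8256*sin(b))*cos(b)/(-3.98*sin(b)^2 + 4.59*sin(b) + 4.12)^2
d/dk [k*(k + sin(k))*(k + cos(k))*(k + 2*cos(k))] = -k*(k + sin(k))*(k + cos(k))*(2*sin(k) - 1) - k*(k + sin(k))*(k + 2*cos(k))*(sin(k) - 1) + k*(k + cos(k))*(k + 2*cos(k))*(cos(k) + 1) + (k + sin(k))*(k + cos(k))*(k + 2*cos(k))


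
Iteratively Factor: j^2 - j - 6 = (j - 3)*(j + 2)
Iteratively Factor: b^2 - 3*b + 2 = (b - 2)*(b - 1)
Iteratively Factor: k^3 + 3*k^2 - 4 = (k + 2)*(k^2 + k - 2) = (k + 2)^2*(k - 1)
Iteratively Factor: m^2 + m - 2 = (m - 1)*(m + 2)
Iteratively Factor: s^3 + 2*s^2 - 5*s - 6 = (s - 2)*(s^2 + 4*s + 3) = (s - 2)*(s + 3)*(s + 1)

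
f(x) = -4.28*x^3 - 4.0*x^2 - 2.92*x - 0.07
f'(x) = -12.84*x^2 - 8.0*x - 2.92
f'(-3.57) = -138.00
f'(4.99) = -362.56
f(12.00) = -8006.95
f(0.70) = -5.54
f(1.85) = -46.26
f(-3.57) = 154.11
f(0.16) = -0.66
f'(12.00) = -1947.88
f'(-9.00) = -970.96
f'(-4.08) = -184.02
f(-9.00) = 2822.33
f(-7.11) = 1356.82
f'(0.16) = -4.53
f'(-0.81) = -4.86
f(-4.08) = 235.94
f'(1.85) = -61.66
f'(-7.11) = -595.13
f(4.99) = -646.04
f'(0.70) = -14.81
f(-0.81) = 1.95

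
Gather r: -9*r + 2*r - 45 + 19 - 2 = -7*r - 28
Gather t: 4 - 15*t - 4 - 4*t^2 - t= -4*t^2 - 16*t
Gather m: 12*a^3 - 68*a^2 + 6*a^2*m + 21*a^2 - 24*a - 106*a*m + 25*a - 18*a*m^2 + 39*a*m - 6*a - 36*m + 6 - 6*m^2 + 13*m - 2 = 12*a^3 - 47*a^2 - 5*a + m^2*(-18*a - 6) + m*(6*a^2 - 67*a - 23) + 4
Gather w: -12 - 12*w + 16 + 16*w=4*w + 4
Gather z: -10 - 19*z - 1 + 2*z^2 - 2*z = 2*z^2 - 21*z - 11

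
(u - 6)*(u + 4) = u^2 - 2*u - 24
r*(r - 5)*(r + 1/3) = r^3 - 14*r^2/3 - 5*r/3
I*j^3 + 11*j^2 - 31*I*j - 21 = (j - 7*I)*(j - 3*I)*(I*j + 1)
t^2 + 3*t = t*(t + 3)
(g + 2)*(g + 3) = g^2 + 5*g + 6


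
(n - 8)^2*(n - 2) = n^3 - 18*n^2 + 96*n - 128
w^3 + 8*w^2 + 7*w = w*(w + 1)*(w + 7)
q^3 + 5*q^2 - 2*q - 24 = (q - 2)*(q + 3)*(q + 4)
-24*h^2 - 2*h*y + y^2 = (-6*h + y)*(4*h + y)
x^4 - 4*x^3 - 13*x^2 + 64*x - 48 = (x - 4)*(x - 3)*(x - 1)*(x + 4)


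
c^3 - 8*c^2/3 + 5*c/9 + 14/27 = (c - 7/3)*(c - 2/3)*(c + 1/3)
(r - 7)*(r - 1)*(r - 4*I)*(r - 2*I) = r^4 - 8*r^3 - 6*I*r^3 - r^2 + 48*I*r^2 + 64*r - 42*I*r - 56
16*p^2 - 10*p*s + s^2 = (-8*p + s)*(-2*p + s)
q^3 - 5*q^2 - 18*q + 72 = (q - 6)*(q - 3)*(q + 4)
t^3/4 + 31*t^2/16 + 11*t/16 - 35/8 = (t/4 + 1/2)*(t - 5/4)*(t + 7)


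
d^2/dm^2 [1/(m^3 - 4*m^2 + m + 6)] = 2*((4 - 3*m)*(m^3 - 4*m^2 + m + 6) + (3*m^2 - 8*m + 1)^2)/(m^3 - 4*m^2 + m + 6)^3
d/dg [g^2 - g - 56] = 2*g - 1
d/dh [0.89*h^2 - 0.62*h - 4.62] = 1.78*h - 0.62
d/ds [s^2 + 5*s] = 2*s + 5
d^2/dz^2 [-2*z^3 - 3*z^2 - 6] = -12*z - 6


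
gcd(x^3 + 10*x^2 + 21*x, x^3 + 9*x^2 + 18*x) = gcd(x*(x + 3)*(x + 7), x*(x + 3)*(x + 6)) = x^2 + 3*x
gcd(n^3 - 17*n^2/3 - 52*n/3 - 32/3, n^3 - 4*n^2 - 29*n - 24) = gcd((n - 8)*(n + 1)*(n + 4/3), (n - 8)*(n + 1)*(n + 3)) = n^2 - 7*n - 8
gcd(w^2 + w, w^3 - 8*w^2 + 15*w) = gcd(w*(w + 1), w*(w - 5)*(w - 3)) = w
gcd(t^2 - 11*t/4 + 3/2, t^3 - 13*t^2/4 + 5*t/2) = t - 2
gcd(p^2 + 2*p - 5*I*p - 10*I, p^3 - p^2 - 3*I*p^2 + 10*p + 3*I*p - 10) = p - 5*I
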